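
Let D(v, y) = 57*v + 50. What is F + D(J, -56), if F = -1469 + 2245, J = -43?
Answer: -1625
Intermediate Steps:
D(v, y) = 50 + 57*v
F = 776
F + D(J, -56) = 776 + (50 + 57*(-43)) = 776 + (50 - 2451) = 776 - 2401 = -1625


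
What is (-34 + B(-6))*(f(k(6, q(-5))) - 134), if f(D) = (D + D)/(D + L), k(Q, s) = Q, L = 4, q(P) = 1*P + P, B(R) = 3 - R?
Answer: 3320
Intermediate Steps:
q(P) = 2*P (q(P) = P + P = 2*P)
f(D) = 2*D/(4 + D) (f(D) = (D + D)/(D + 4) = (2*D)/(4 + D) = 2*D/(4 + D))
(-34 + B(-6))*(f(k(6, q(-5))) - 134) = (-34 + (3 - 1*(-6)))*(2*6/(4 + 6) - 134) = (-34 + (3 + 6))*(2*6/10 - 134) = (-34 + 9)*(2*6*(1/10) - 134) = -25*(6/5 - 134) = -25*(-664/5) = 3320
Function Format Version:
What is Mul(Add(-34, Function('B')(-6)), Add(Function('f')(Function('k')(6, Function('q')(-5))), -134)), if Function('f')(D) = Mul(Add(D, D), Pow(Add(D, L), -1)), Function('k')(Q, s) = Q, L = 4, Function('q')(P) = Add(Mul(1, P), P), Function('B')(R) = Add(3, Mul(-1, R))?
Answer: 3320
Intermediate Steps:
Function('q')(P) = Mul(2, P) (Function('q')(P) = Add(P, P) = Mul(2, P))
Function('f')(D) = Mul(2, D, Pow(Add(4, D), -1)) (Function('f')(D) = Mul(Add(D, D), Pow(Add(D, 4), -1)) = Mul(Mul(2, D), Pow(Add(4, D), -1)) = Mul(2, D, Pow(Add(4, D), -1)))
Mul(Add(-34, Function('B')(-6)), Add(Function('f')(Function('k')(6, Function('q')(-5))), -134)) = Mul(Add(-34, Add(3, Mul(-1, -6))), Add(Mul(2, 6, Pow(Add(4, 6), -1)), -134)) = Mul(Add(-34, Add(3, 6)), Add(Mul(2, 6, Pow(10, -1)), -134)) = Mul(Add(-34, 9), Add(Mul(2, 6, Rational(1, 10)), -134)) = Mul(-25, Add(Rational(6, 5), -134)) = Mul(-25, Rational(-664, 5)) = 3320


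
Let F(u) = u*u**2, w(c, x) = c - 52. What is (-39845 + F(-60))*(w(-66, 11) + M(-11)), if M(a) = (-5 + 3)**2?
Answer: 29166330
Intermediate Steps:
M(a) = 4 (M(a) = (-2)**2 = 4)
w(c, x) = -52 + c
F(u) = u**3
(-39845 + F(-60))*(w(-66, 11) + M(-11)) = (-39845 + (-60)**3)*((-52 - 66) + 4) = (-39845 - 216000)*(-118 + 4) = -255845*(-114) = 29166330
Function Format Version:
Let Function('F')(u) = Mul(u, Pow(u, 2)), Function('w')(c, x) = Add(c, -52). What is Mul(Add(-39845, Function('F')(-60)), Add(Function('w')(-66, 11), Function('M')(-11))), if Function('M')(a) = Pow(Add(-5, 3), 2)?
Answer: 29166330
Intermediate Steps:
Function('M')(a) = 4 (Function('M')(a) = Pow(-2, 2) = 4)
Function('w')(c, x) = Add(-52, c)
Function('F')(u) = Pow(u, 3)
Mul(Add(-39845, Function('F')(-60)), Add(Function('w')(-66, 11), Function('M')(-11))) = Mul(Add(-39845, Pow(-60, 3)), Add(Add(-52, -66), 4)) = Mul(Add(-39845, -216000), Add(-118, 4)) = Mul(-255845, -114) = 29166330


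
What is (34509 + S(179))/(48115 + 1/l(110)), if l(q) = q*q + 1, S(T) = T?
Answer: 3279371/4548747 ≈ 0.72094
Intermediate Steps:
l(q) = 1 + q² (l(q) = q² + 1 = 1 + q²)
(34509 + S(179))/(48115 + 1/l(110)) = (34509 + 179)/(48115 + 1/(1 + 110²)) = 34688/(48115 + 1/(1 + 12100)) = 34688/(48115 + 1/12101) = 34688/(582239616/12101) = 34688*(12101/582239616) = 3279371/4548747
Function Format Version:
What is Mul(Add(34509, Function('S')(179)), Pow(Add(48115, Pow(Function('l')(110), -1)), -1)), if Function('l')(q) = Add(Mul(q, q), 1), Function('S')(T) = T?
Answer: Rational(3279371, 4548747) ≈ 0.72094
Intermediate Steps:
Function('l')(q) = Add(1, Pow(q, 2)) (Function('l')(q) = Add(Pow(q, 2), 1) = Add(1, Pow(q, 2)))
Mul(Add(34509, Function('S')(179)), Pow(Add(48115, Pow(Function('l')(110), -1)), -1)) = Mul(Add(34509, 179), Pow(Add(48115, Pow(Add(1, Pow(110, 2)), -1)), -1)) = Mul(34688, Pow(Add(48115, Pow(Add(1, 12100), -1)), -1)) = Mul(34688, Pow(Add(48115, Pow(12101, -1)), -1)) = Mul(34688, Pow(Add(48115, Rational(1, 12101)), -1)) = Mul(34688, Pow(Rational(582239616, 12101), -1)) = Mul(34688, Rational(12101, 582239616)) = Rational(3279371, 4548747)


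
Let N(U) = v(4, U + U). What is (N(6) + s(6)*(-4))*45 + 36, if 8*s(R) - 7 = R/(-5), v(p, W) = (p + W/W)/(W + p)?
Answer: -1287/16 ≈ -80.438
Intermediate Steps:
v(p, W) = (1 + p)/(W + p) (v(p, W) = (p + 1)/(W + p) = (1 + p)/(W + p))
N(U) = 5/(4 + 2*U) (N(U) = (1 + 4)/((U + U) + 4) = 5/(2*U + 4) = 5/(4 + 2*U))
s(R) = 7/8 - R/40 (s(R) = 7/8 + (R/(-5))/8 = 7/8 + (R*(-⅕))/8 = 7/8 + (-R/5)/8 = 7/8 - R/40)
(N(6) + s(6)*(-4))*45 + 36 = (5/(2*(2 + 6)) + (7/8 - 1/40*6)*(-4))*45 + 36 = ((5/2)/8 + (7/8 - 3/20)*(-4))*45 + 36 = ((5/2)*(⅛) + (29/40)*(-4))*45 + 36 = (5/16 - 29/10)*45 + 36 = -207/80*45 + 36 = -1863/16 + 36 = -1287/16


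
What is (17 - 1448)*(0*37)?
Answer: 0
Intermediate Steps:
(17 - 1448)*(0*37) = -1431*0 = 0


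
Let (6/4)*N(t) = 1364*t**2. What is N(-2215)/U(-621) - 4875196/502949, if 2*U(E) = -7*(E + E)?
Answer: 65354342472788/63679203 ≈ 1.0263e+6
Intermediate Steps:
N(t) = 2728*t**2/3 (N(t) = 2*(1364*t**2)/3 = 2728*t**2/3)
U(E) = -7*E (U(E) = (-7*(E + E))/2 = (-14*E)/2 = -7*E)
N(-2215)/U(-621) - 4875196/502949 = ((2728/3)*(-2215)**2)/((-7*(-621))) - 4875196/502949 = ((2728/3)*4906225)/4347 - 4875196*1/502949 = (13384181800/3)*(1/4347) - 47332/4883 = 13384181800/13041 - 47332/4883 = 65354342472788/63679203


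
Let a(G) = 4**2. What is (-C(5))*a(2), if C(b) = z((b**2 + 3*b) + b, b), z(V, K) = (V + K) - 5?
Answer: -720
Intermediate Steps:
a(G) = 16
z(V, K) = -5 + K + V (z(V, K) = (K + V) - 5 = -5 + K + V)
C(b) = -5 + b**2 + 5*b (C(b) = -5 + b + ((b**2 + 3*b) + b) = -5 + b + (b**2 + 4*b) = -5 + b**2 + 5*b)
(-C(5))*a(2) = -(-5 + 5 + 5*(4 + 5))*16 = -(-5 + 5 + 5*9)*16 = -(-5 + 5 + 45)*16 = -1*45*16 = -45*16 = -720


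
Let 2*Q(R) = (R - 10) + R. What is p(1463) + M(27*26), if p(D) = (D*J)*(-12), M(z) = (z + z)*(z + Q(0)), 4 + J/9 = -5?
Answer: 2400624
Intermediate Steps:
J = -81 (J = -36 + 9*(-5) = -36 - 45 = -81)
Q(R) = -5 + R (Q(R) = ((R - 10) + R)/2 = ((-10 + R) + R)/2 = (-10 + 2*R)/2 = -5 + R)
M(z) = 2*z*(-5 + z) (M(z) = (z + z)*(z + (-5 + 0)) = (2*z)*(z - 5) = (2*z)*(-5 + z) = 2*z*(-5 + z))
p(D) = 972*D (p(D) = (D*(-81))*(-12) = -81*D*(-12) = 972*D)
p(1463) + M(27*26) = 972*1463 + 2*(27*26)*(-5 + 27*26) = 1422036 + 2*702*(-5 + 702) = 1422036 + 2*702*697 = 1422036 + 978588 = 2400624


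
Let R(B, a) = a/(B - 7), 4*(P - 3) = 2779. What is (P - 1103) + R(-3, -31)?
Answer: -8043/20 ≈ -402.15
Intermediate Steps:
P = 2791/4 (P = 3 + (¼)*2779 = 3 + 2779/4 = 2791/4 ≈ 697.75)
R(B, a) = a/(-7 + B)
(P - 1103) + R(-3, -31) = (2791/4 - 1103) - 31/(-7 - 3) = -1621/4 - 31/(-10) = -1621/4 - 31*(-⅒) = -1621/4 + 31/10 = -8043/20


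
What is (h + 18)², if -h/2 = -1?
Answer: 400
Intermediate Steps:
h = 2 (h = -2*(-1) = 2)
(h + 18)² = (2 + 18)² = 20² = 400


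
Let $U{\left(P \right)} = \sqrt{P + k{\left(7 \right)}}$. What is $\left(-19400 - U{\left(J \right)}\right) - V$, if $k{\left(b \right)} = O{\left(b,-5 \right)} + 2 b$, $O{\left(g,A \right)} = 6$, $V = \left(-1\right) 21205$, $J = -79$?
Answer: $1805 - i \sqrt{59} \approx 1805.0 - 7.6811 i$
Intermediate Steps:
$V = -21205$
$k{\left(b \right)} = 6 + 2 b$
$U{\left(P \right)} = \sqrt{20 + P}$ ($U{\left(P \right)} = \sqrt{P + \left(6 + 2 \cdot 7\right)} = \sqrt{P + \left(6 + 14\right)} = \sqrt{P + 20} = \sqrt{20 + P}$)
$\left(-19400 - U{\left(J \right)}\right) - V = \left(-19400 - \sqrt{20 - 79}\right) - -21205 = \left(-19400 - \sqrt{-59}\right) + 21205 = \left(-19400 - i \sqrt{59}\right) + 21205 = 1805 - i \sqrt{59}$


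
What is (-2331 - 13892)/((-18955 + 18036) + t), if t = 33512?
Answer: -16223/32593 ≈ -0.49775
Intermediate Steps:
(-2331 - 13892)/((-18955 + 18036) + t) = (-2331 - 13892)/((-18955 + 18036) + 33512) = -16223/(-919 + 33512) = -16223/32593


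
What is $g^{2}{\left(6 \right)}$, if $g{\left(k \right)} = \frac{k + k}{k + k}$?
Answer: $1$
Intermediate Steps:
$g{\left(k \right)} = 1$ ($g{\left(k \right)} = \frac{2 k}{2 k} = 2 k \frac{1}{2 k} = 1$)
$g^{2}{\left(6 \right)} = 1^{2} = 1$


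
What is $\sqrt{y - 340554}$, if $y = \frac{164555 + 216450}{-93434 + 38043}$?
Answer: $\frac{i \sqrt{1044896246024029}}{55391} \approx 583.58 i$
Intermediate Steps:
$y = - \frac{381005}{55391}$ ($y = \frac{381005}{-55391} = 381005 \left(- \frac{1}{55391}\right) = - \frac{381005}{55391} \approx -6.8785$)
$\sqrt{y - 340554} = \sqrt{- \frac{381005}{55391} - 340554} = \sqrt{- \frac{18864007619}{55391}} = \frac{i \sqrt{1044896246024029}}{55391}$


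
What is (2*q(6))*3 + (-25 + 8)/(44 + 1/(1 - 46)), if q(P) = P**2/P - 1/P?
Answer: 68500/1979 ≈ 34.613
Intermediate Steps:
q(P) = P - 1/P
(2*q(6))*3 + (-25 + 8)/(44 + 1/(1 - 46)) = (2*(6 - 1/6))*3 + (-25 + 8)/(44 + 1/(1 - 46)) = (2*(6 - 1*1/6))*3 - 17/(44 + 1/(-45)) = (2*(6 - 1/6))*3 - 17/(44 - 1/45) = (2*(35/6))*3 - 17/1979/45 = (35/3)*3 - 17*45/1979 = 35 - 765/1979 = 68500/1979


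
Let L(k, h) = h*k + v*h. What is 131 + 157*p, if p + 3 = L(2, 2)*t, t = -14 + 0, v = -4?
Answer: 8452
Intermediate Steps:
L(k, h) = -4*h + h*k (L(k, h) = h*k - 4*h = -4*h + h*k)
t = -14
p = 53 (p = -3 + (2*(-4 + 2))*(-14) = -3 + (2*(-2))*(-14) = -3 - 4*(-14) = -3 + 56 = 53)
131 + 157*p = 131 + 157*53 = 131 + 8321 = 8452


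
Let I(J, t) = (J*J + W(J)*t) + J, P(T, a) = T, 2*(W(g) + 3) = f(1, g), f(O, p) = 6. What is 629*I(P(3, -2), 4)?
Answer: 7548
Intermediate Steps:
W(g) = 0 (W(g) = -3 + (½)*6 = -3 + 3 = 0)
I(J, t) = J + J² (I(J, t) = (J*J + 0*t) + J = (J² + 0) + J = J² + J = J + J²)
629*I(P(3, -2), 4) = 629*(3*(1 + 3)) = 629*(3*4) = 629*12 = 7548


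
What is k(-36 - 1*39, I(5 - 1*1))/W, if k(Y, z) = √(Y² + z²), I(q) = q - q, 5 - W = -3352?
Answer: 25/1119 ≈ 0.022341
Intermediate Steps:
W = 3357 (W = 5 - 1*(-3352) = 5 + 3352 = 3357)
I(q) = 0
k(-36 - 1*39, I(5 - 1*1))/W = √((-36 - 1*39)² + 0²)/3357 = √((-36 - 39)² + 0)*(1/3357) = √((-75)² + 0)*(1/3357) = √(5625 + 0)*(1/3357) = √5625*(1/3357) = 75*(1/3357) = 25/1119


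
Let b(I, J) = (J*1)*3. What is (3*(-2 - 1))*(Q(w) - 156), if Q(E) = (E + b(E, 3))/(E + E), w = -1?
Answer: 1440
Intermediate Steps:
b(I, J) = 3*J (b(I, J) = J*3 = 3*J)
Q(E) = (9 + E)/(2*E) (Q(E) = (E + 3*3)/(E + E) = (E + 9)/((2*E)) = (9 + E)*(1/(2*E)) = (9 + E)/(2*E))
(3*(-2 - 1))*(Q(w) - 156) = (3*(-2 - 1))*((½)*(9 - 1)/(-1) - 156) = (3*(-3))*((½)*(-1)*8 - 156) = -9*(-4 - 156) = -9*(-160) = 1440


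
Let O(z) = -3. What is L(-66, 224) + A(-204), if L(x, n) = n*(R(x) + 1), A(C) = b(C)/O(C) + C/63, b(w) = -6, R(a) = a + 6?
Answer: -277562/21 ≈ -13217.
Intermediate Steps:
R(a) = 6 + a
A(C) = 2 + C/63 (A(C) = -6/(-3) + C/63 = -6*(-⅓) + C*(1/63) = 2 + C/63)
L(x, n) = n*(7 + x) (L(x, n) = n*((6 + x) + 1) = n*(7 + x))
L(-66, 224) + A(-204) = 224*(7 - 66) + (2 + (1/63)*(-204)) = 224*(-59) + (2 - 68/21) = -13216 - 26/21 = -277562/21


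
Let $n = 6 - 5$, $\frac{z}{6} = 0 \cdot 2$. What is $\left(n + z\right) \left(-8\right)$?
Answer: $-8$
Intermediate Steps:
$z = 0$ ($z = 6 \cdot 0 \cdot 2 = 6 \cdot 0 = 0$)
$n = 1$
$\left(n + z\right) \left(-8\right) = \left(1 + 0\right) \left(-8\right) = 1 \left(-8\right) = -8$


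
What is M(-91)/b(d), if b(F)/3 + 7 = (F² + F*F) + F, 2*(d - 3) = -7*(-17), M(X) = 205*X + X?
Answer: -1339/1686 ≈ -0.79419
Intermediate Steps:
M(X) = 206*X
d = 125/2 (d = 3 + (-7*(-17))/2 = 3 + (½)*119 = 3 + 119/2 = 125/2 ≈ 62.500)
b(F) = -21 + 3*F + 6*F² (b(F) = -21 + 3*((F² + F*F) + F) = -21 + 3*((F² + F²) + F) = -21 + 3*(2*F² + F) = -21 + 3*(F + 2*F²) = -21 + (3*F + 6*F²) = -21 + 3*F + 6*F²)
M(-91)/b(d) = (206*(-91))/(-21 + 3*(125/2) + 6*(125/2)²) = -18746/(-21 + 375/2 + 6*(15625/4)) = -18746/(-21 + 375/2 + 46875/2) = -18746/23604 = -18746*1/23604 = -1339/1686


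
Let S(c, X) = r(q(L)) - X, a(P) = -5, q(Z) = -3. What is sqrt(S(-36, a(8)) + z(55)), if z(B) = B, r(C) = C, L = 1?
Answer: sqrt(57) ≈ 7.5498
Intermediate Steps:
S(c, X) = -3 - X
sqrt(S(-36, a(8)) + z(55)) = sqrt((-3 - 1*(-5)) + 55) = sqrt((-3 + 5) + 55) = sqrt(2 + 55) = sqrt(57)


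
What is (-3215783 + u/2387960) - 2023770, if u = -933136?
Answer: -1563980489377/298495 ≈ -5.2396e+6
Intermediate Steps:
(-3215783 + u/2387960) - 2023770 = (-3215783 - 933136/2387960) - 2023770 = (-3215783 - 933136*1/2387960) - 2023770 = (-3215783 - 116642/298495) - 2023770 = -959895263227/298495 - 2023770 = -1563980489377/298495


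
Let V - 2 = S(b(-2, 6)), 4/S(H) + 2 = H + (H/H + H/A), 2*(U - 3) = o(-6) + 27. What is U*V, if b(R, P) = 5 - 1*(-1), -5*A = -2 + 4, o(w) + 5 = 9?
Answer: 148/5 ≈ 29.600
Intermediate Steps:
o(w) = 4 (o(w) = -5 + 9 = 4)
A = -⅖ (A = -(-2 + 4)/5 = -⅕*2 = -⅖ ≈ -0.40000)
b(R, P) = 6 (b(R, P) = 5 + 1 = 6)
U = 37/2 (U = 3 + (4 + 27)/2 = 3 + (½)*31 = 3 + 31/2 = 37/2 ≈ 18.500)
S(H) = 4/(-1 - 3*H/2) (S(H) = 4/(-2 + (H + (H/H + H/(-⅖)))) = 4/(-2 + (H + (1 + H*(-5/2)))) = 4/(-2 + (H + (1 - 5*H/2))) = 4/(-2 + (1 - 3*H/2)) = 4/(-1 - 3*H/2))
V = 8/5 (V = 2 - 8/(2 + 3*6) = 2 - 8/(2 + 18) = 2 - 8/20 = 2 - 8*1/20 = 2 - ⅖ = 8/5 ≈ 1.6000)
U*V = (37/2)*(8/5) = 148/5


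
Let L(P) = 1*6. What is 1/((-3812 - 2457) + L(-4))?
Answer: -1/6263 ≈ -0.00015967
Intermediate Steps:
L(P) = 6
1/((-3812 - 2457) + L(-4)) = 1/((-3812 - 2457) + 6) = 1/(-6269 + 6) = 1/(-6263) = -1/6263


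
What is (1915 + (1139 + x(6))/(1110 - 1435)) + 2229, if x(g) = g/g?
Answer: 269132/65 ≈ 4140.5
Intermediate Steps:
x(g) = 1
(1915 + (1139 + x(6))/(1110 - 1435)) + 2229 = (1915 + (1139 + 1)/(1110 - 1435)) + 2229 = (1915 + 1140/(-325)) + 2229 = (1915 + 1140*(-1/325)) + 2229 = (1915 - 228/65) + 2229 = 124247/65 + 2229 = 269132/65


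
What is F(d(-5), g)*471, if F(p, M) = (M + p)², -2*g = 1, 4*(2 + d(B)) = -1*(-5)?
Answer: 11775/16 ≈ 735.94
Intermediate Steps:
d(B) = -¾ (d(B) = -2 + (-1*(-5))/4 = -2 + (¼)*5 = -2 + 5/4 = -¾)
g = -½ (g = -½*1 = -½ ≈ -0.50000)
F(d(-5), g)*471 = (-½ - ¾)²*471 = (-5/4)²*471 = (25/16)*471 = 11775/16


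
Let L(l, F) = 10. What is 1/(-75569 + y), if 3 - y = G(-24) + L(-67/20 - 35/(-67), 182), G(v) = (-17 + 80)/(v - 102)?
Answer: -2/151151 ≈ -1.3232e-5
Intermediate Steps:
G(v) = 63/(-102 + v)
y = -13/2 (y = 3 - (63/(-102 - 24) + 10) = 3 - (63/(-126) + 10) = 3 - (63*(-1/126) + 10) = 3 - (-½ + 10) = 3 - 1*19/2 = 3 - 19/2 = -13/2 ≈ -6.5000)
1/(-75569 + y) = 1/(-75569 - 13/2) = 1/(-151151/2) = -2/151151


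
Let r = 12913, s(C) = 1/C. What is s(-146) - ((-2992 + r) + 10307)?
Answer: -2953289/146 ≈ -20228.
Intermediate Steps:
s(-146) - ((-2992 + r) + 10307) = 1/(-146) - ((-2992 + 12913) + 10307) = -1/146 - (9921 + 10307) = -1/146 - 1*20228 = -1/146 - 20228 = -2953289/146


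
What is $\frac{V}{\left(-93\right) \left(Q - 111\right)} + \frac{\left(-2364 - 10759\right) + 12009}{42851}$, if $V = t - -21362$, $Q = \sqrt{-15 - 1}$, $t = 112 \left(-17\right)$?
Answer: $\frac{416772056}{224496389} + \frac{25944 i}{382447} \approx 1.8565 + 0.067837 i$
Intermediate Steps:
$t = -1904$
$Q = 4 i$ ($Q = \sqrt{-16} = 4 i \approx 4.0 i$)
$V = 19458$ ($V = -1904 - -21362 = -1904 + 21362 = 19458$)
$\frac{V}{\left(-93\right) \left(Q - 111\right)} + \frac{\left(-2364 - 10759\right) + 12009}{42851} = \frac{19458}{\left(-93\right) \left(4 i - 111\right)} + \frac{\left(-2364 - 10759\right) + 12009}{42851} = \frac{19458}{\left(-93\right) \left(-111 + 4 i\right)} + \left(-13123 + 12009\right) \frac{1}{42851} = \frac{19458}{10323 - 372 i} - \frac{1114}{42851} = 19458 \frac{10323 + 372 i}{106702713} - \frac{1114}{42851} = \frac{2162 \left(10323 + 372 i\right)}{11855857} - \frac{1114}{42851} = - \frac{1114}{42851} + \frac{2162 \left(10323 + 372 i\right)}{11855857}$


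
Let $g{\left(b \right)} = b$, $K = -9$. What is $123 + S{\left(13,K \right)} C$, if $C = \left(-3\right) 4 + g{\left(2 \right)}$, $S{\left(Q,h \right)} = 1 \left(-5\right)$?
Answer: $173$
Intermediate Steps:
$S{\left(Q,h \right)} = -5$
$C = -10$ ($C = \left(-3\right) 4 + 2 = -12 + 2 = -10$)
$123 + S{\left(13,K \right)} C = 123 - -50 = 123 + 50 = 173$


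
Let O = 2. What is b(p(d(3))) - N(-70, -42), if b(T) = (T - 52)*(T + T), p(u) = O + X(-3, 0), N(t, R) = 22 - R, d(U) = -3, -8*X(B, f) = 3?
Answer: -7287/32 ≈ -227.72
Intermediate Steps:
X(B, f) = -3/8 (X(B, f) = -⅛*3 = -3/8)
p(u) = 13/8 (p(u) = 2 - 3/8 = 13/8)
b(T) = 2*T*(-52 + T) (b(T) = (-52 + T)*(2*T) = 2*T*(-52 + T))
b(p(d(3))) - N(-70, -42) = 2*(13/8)*(-52 + 13/8) - (22 - 1*(-42)) = 2*(13/8)*(-403/8) - (22 + 42) = -5239/32 - 1*64 = -5239/32 - 64 = -7287/32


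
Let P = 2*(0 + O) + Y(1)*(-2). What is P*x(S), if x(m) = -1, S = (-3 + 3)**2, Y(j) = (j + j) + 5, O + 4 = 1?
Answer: 20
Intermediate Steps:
O = -3 (O = -4 + 1 = -3)
Y(j) = 5 + 2*j (Y(j) = 2*j + 5 = 5 + 2*j)
S = 0 (S = 0**2 = 0)
P = -20 (P = 2*(0 - 3) + (5 + 2*1)*(-2) = 2*(-3) + (5 + 2)*(-2) = -6 + 7*(-2) = -6 - 14 = -20)
P*x(S) = -20*(-1) = 20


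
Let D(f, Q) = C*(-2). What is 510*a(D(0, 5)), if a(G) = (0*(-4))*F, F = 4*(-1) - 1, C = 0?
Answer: 0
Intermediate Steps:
F = -5 (F = -4 - 1 = -5)
D(f, Q) = 0 (D(f, Q) = 0*(-2) = 0)
a(G) = 0 (a(G) = (0*(-4))*(-5) = 0*(-5) = 0)
510*a(D(0, 5)) = 510*0 = 0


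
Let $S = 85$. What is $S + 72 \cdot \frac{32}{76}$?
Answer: $\frac{2191}{19} \approx 115.32$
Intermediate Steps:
$S + 72 \cdot \frac{32}{76} = 85 + 72 \cdot \frac{32}{76} = 85 + 72 \cdot 32 \cdot \frac{1}{76} = 85 + 72 \cdot \frac{8}{19} = 85 + \frac{576}{19} = \frac{2191}{19}$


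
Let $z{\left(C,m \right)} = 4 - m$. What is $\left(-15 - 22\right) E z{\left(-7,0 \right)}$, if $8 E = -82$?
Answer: $1517$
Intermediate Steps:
$E = - \frac{41}{4}$ ($E = \frac{1}{8} \left(-82\right) = - \frac{41}{4} \approx -10.25$)
$\left(-15 - 22\right) E z{\left(-7,0 \right)} = \left(-15 - 22\right) \left(- \frac{41}{4}\right) \left(4 - 0\right) = \left(-37\right) \left(- \frac{41}{4}\right) \left(4 + 0\right) = \frac{1517}{4} \cdot 4 = 1517$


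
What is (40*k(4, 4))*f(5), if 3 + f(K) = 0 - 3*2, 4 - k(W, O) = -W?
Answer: -2880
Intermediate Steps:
k(W, O) = 4 + W (k(W, O) = 4 - (-1)*W = 4 + W)
f(K) = -9 (f(K) = -3 + (0 - 3*2) = -3 + (0 - 6) = -3 - 6 = -9)
(40*k(4, 4))*f(5) = (40*(4 + 4))*(-9) = (40*8)*(-9) = 320*(-9) = -2880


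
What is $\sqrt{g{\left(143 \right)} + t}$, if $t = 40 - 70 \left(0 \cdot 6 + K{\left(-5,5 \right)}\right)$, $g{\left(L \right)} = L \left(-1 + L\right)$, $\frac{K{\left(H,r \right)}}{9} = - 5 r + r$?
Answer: $17 \sqrt{114} \approx 181.51$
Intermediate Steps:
$K{\left(H,r \right)} = - 36 r$ ($K{\left(H,r \right)} = 9 \left(- 5 r + r\right) = 9 \left(- 4 r\right) = - 36 r$)
$t = 12640$ ($t = 40 - 70 \left(0 \cdot 6 - 180\right) = 40 - 70 \left(0 - 180\right) = 40 - -12600 = 40 + 12600 = 12640$)
$\sqrt{g{\left(143 \right)} + t} = \sqrt{143 \left(-1 + 143\right) + 12640} = \sqrt{143 \cdot 142 + 12640} = \sqrt{20306 + 12640} = \sqrt{32946} = 17 \sqrt{114}$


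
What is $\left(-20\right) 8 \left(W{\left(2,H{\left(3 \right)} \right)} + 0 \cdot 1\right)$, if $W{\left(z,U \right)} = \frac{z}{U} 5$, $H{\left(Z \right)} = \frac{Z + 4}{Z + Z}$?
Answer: $- \frac{9600}{7} \approx -1371.4$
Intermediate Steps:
$H{\left(Z \right)} = \frac{4 + Z}{2 Z}$
$W{\left(z,U \right)} = \frac{5 z}{U}$
$\left(-20\right) 8 \left(W{\left(2,H{\left(3 \right)} \right)} + 0 \cdot 1\right) = \left(-20\right) 8 \left(5 \cdot 2 \frac{1}{\frac{1}{2} \cdot \frac{1}{3} \left(4 + 3\right)} + 0 \cdot 1\right) = - 160 \left(5 \cdot 2 \frac{1}{\frac{1}{2} \cdot \frac{1}{3} \cdot 7} + 0\right) = - 160 \left(5 \cdot 2 \frac{1}{\frac{7}{6}} + 0\right) = - 160 \left(5 \cdot 2 \cdot \frac{6}{7} + 0\right) = - 160 \left(\frac{60}{7} + 0\right) = \left(-160\right) \frac{60}{7} = - \frac{9600}{7}$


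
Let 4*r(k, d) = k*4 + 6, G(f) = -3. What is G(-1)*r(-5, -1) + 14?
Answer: 49/2 ≈ 24.500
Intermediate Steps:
r(k, d) = 3/2 + k (r(k, d) = (k*4 + 6)/4 = (4*k + 6)/4 = (6 + 4*k)/4 = 3/2 + k)
G(-1)*r(-5, -1) + 14 = -3*(3/2 - 5) + 14 = -3*(-7/2) + 14 = 21/2 + 14 = 49/2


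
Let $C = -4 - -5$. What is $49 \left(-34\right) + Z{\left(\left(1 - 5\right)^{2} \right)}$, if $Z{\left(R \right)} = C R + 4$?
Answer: $-1646$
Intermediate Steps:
$C = 1$ ($C = -4 + 5 = 1$)
$Z{\left(R \right)} = 4 + R$ ($Z{\left(R \right)} = 1 R + 4 = R + 4 = 4 + R$)
$49 \left(-34\right) + Z{\left(\left(1 - 5\right)^{2} \right)} = 49 \left(-34\right) + \left(4 + \left(1 - 5\right)^{2}\right) = -1666 + \left(4 + \left(-4\right)^{2}\right) = -1666 + \left(4 + 16\right) = -1666 + 20 = -1646$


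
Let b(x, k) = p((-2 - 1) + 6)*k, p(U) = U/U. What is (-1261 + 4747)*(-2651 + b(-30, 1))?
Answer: -9237900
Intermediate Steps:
p(U) = 1
b(x, k) = k (b(x, k) = 1*k = k)
(-1261 + 4747)*(-2651 + b(-30, 1)) = (-1261 + 4747)*(-2651 + 1) = 3486*(-2650) = -9237900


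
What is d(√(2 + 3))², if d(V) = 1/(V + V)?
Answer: 1/20 ≈ 0.050000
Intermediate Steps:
d(V) = 1/(2*V)
d(√(2 + 3))² = (1/(2*(√(2 + 3))))² = (1/(2*(√5)))² = ((√5/5)/2)² = (√5/10)² = 1/20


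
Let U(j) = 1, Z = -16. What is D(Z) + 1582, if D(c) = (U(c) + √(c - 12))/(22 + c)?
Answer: 9493/6 + I*√7/3 ≈ 1582.2 + 0.88192*I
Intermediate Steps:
D(c) = (1 + √(-12 + c))/(22 + c) (D(c) = (1 + √(c - 12))/(22 + c) = (1 + √(-12 + c))/(22 + c))
D(Z) + 1582 = (1 + √(-12 - 16))/(22 - 16) + 1582 = (1 + √(-28))/6 + 1582 = (1 + 2*I*√7)/6 + 1582 = (⅙ + I*√7/3) + 1582 = 9493/6 + I*√7/3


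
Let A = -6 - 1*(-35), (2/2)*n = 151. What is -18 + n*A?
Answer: 4361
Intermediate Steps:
n = 151
A = 29 (A = -6 + 35 = 29)
-18 + n*A = -18 + 151*29 = -18 + 4379 = 4361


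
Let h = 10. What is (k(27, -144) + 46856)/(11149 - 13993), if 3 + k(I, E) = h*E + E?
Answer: -45269/2844 ≈ -15.917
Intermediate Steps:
k(I, E) = -3 + 11*E (k(I, E) = -3 + (10*E + E) = -3 + 11*E)
(k(27, -144) + 46856)/(11149 - 13993) = ((-3 + 11*(-144)) + 46856)/(11149 - 13993) = ((-3 - 1584) + 46856)/(-2844) = (-1587 + 46856)*(-1/2844) = 45269*(-1/2844) = -45269/2844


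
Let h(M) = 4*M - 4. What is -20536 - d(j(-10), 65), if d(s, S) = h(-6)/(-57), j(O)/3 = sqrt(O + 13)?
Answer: -1170580/57 ≈ -20537.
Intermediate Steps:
h(M) = -4 + 4*M
j(O) = 3*sqrt(13 + O) (j(O) = 3*sqrt(O + 13) = 3*sqrt(13 + O))
d(s, S) = 28/57 (d(s, S) = (-4 + 4*(-6))/(-57) = (-4 - 24)*(-1/57) = -28*(-1/57) = 28/57)
-20536 - d(j(-10), 65) = -20536 - 1*28/57 = -20536 - 28/57 = -1170580/57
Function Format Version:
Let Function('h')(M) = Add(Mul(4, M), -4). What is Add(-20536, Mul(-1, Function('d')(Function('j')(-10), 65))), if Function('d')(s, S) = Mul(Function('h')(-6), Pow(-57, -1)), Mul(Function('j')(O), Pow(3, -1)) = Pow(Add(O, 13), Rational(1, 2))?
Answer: Rational(-1170580, 57) ≈ -20537.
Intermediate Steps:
Function('h')(M) = Add(-4, Mul(4, M))
Function('j')(O) = Mul(3, Pow(Add(13, O), Rational(1, 2))) (Function('j')(O) = Mul(3, Pow(Add(O, 13), Rational(1, 2))) = Mul(3, Pow(Add(13, O), Rational(1, 2))))
Function('d')(s, S) = Rational(28, 57) (Function('d')(s, S) = Mul(Add(-4, Mul(4, -6)), Pow(-57, -1)) = Mul(Add(-4, -24), Rational(-1, 57)) = Mul(-28, Rational(-1, 57)) = Rational(28, 57))
Add(-20536, Mul(-1, Function('d')(Function('j')(-10), 65))) = Add(-20536, Mul(-1, Rational(28, 57))) = Add(-20536, Rational(-28, 57)) = Rational(-1170580, 57)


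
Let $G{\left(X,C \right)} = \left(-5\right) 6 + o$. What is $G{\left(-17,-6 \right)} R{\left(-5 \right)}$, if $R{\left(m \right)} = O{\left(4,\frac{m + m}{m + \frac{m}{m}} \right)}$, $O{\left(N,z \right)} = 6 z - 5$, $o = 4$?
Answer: $-260$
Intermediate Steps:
$O{\left(N,z \right)} = -5 + 6 z$
$R{\left(m \right)} = -5 + \frac{12 m}{1 + m}$ ($R{\left(m \right)} = -5 + 6 \frac{m + m}{m + \frac{m}{m}} = -5 + 6 \frac{2 m}{m + 1} = -5 + 6 \frac{2 m}{1 + m} = -5 + \frac{12 m}{1 + m}$)
$G{\left(X,C \right)} = -26$ ($G{\left(X,C \right)} = \left(-5\right) 6 + 4 = -30 + 4 = -26$)
$G{\left(-17,-6 \right)} R{\left(-5 \right)} = - 26 \frac{-5 + 7 \left(-5\right)}{1 - 5} = - 26 \frac{-5 - 35}{-4} = - 26 \left(\left(- \frac{1}{4}\right) \left(-40\right)\right) = \left(-26\right) 10 = -260$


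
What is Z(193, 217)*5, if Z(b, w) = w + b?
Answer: 2050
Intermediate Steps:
Z(b, w) = b + w
Z(193, 217)*5 = (193 + 217)*5 = 410*5 = 2050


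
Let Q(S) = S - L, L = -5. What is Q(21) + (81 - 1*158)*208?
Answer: -15990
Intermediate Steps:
Q(S) = 5 + S (Q(S) = S - 1*(-5) = S + 5 = 5 + S)
Q(21) + (81 - 1*158)*208 = (5 + 21) + (81 - 1*158)*208 = 26 + (81 - 158)*208 = 26 - 77*208 = 26 - 16016 = -15990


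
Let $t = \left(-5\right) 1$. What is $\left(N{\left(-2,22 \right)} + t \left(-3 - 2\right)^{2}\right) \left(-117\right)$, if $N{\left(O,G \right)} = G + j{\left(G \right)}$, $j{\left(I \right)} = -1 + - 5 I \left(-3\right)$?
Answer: $-26442$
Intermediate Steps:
$j{\left(I \right)} = -1 + 15 I$
$N{\left(O,G \right)} = -1 + 16 G$ ($N{\left(O,G \right)} = G + \left(-1 + 15 G\right) = -1 + 16 G$)
$t = -5$
$\left(N{\left(-2,22 \right)} + t \left(-3 - 2\right)^{2}\right) \left(-117\right) = \left(\left(-1 + 16 \cdot 22\right) - 5 \left(-3 - 2\right)^{2}\right) \left(-117\right) = \left(\left(-1 + 352\right) - 5 \left(-5\right)^{2}\right) \left(-117\right) = \left(351 - 125\right) \left(-117\right) = 226 \left(-117\right) = -26442$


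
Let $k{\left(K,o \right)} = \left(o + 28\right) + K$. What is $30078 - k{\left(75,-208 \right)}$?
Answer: $30183$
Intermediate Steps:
$k{\left(K,o \right)} = 28 + K + o$ ($k{\left(K,o \right)} = \left(28 + o\right) + K = 28 + K + o$)
$30078 - k{\left(75,-208 \right)} = 30078 - \left(28 + 75 - 208\right) = 30078 - -105 = 30078 + 105 = 30183$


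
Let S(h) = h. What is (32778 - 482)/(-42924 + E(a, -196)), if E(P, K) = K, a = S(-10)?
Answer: -367/490 ≈ -0.74898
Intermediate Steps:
a = -10
(32778 - 482)/(-42924 + E(a, -196)) = (32778 - 482)/(-42924 - 196) = 32296/(-43120) = 32296*(-1/43120) = -367/490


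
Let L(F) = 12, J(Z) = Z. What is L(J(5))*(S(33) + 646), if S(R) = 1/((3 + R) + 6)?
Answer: 54266/7 ≈ 7752.3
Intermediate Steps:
S(R) = 1/(9 + R)
L(J(5))*(S(33) + 646) = 12*(1/(9 + 33) + 646) = 12*(1/42 + 646) = 12*(27133/42) = 54266/7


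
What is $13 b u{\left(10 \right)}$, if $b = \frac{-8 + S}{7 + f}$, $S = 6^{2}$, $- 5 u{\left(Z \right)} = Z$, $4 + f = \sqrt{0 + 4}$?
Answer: $- \frac{728}{5} \approx -145.6$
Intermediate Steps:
$f = -2$ ($f = -4 + \sqrt{0 + 4} = -4 + \sqrt{4} = -4 + 2 = -2$)
$u{\left(Z \right)} = - \frac{Z}{5}$
$S = 36$
$b = \frac{28}{5}$ ($b = \frac{-8 + 36}{7 - 2} = \frac{28}{5} \approx 5.6$)
$13 b u{\left(10 \right)} = 13 \frac{28 \left(\left(- \frac{1}{5}\right) 10\right)}{5} = 13 \cdot \frac{28}{5} \left(-2\right) = 13 \left(- \frac{56}{5}\right) = - \frac{728}{5}$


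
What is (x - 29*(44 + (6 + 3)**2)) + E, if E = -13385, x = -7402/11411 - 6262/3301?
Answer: -640823653794/37667711 ≈ -17013.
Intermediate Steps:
x = -95889684/37667711 (x = -7402*1/11411 - 6262*1/3301 = -7402/11411 - 6262/3301 = -95889684/37667711 ≈ -2.5457)
(x - 29*(44 + (6 + 3)**2)) + E = (-95889684/37667711 - 29*(44 + (6 + 3)**2)) - 13385 = (-95889684/37667711 - 29*(44 + 9**2)) - 13385 = (-95889684/37667711 - 29*(44 + 81)) - 13385 = (-95889684/37667711 - 29*125) - 13385 = (-95889684/37667711 - 3625) - 13385 = -136641342059/37667711 - 13385 = -640823653794/37667711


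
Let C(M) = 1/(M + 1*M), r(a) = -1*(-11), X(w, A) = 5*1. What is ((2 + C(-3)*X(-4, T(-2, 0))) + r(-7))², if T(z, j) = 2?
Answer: 5329/36 ≈ 148.03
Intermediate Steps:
X(w, A) = 5
r(a) = 11
C(M) = 1/(2*M) (C(M) = 1/(M + M) = 1/(2*M))
((2 + C(-3)*X(-4, T(-2, 0))) + r(-7))² = ((2 + ((½)/(-3))*5) + 11)² = ((2 + ((½)*(-⅓))*5) + 11)² = ((2 - ⅙*5) + 11)² = ((2 - ⅚) + 11)² = (7/6 + 11)² = (73/6)² = 5329/36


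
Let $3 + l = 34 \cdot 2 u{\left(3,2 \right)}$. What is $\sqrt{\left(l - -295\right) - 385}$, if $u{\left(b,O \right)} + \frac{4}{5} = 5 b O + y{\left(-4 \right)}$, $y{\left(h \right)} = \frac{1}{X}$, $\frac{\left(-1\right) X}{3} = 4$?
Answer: $\frac{4 \sqrt{26535}}{15} \approx 43.439$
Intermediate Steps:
$X = -12$ ($X = \left(-3\right) 4 = -12$)
$y{\left(h \right)} = - \frac{1}{12}$ ($y{\left(h \right)} = \frac{1}{-12} = - \frac{1}{12}$)
$u{\left(b,O \right)} = - \frac{53}{60} + 5 O b$ ($u{\left(b,O \right)} = - \frac{4}{5} + \left(5 b O - \frac{1}{12}\right) = - \frac{4}{5} + \left(5 O b - \frac{1}{12}\right) = - \frac{4}{5} + \left(- \frac{1}{12} + 5 O b\right) = - \frac{53}{60} + 5 O b$)
$l = \frac{29654}{15}$ ($l = -3 + 34 \cdot 2 \left(- \frac{53}{60} + 5 \cdot 2 \cdot 3\right) = -3 + 68 \left(- \frac{53}{60} + 30\right) = -3 + 68 \cdot \frac{1747}{60} = -3 + \frac{29699}{15} = \frac{29654}{15} \approx 1976.9$)
$\sqrt{\left(l - -295\right) - 385} = \sqrt{\left(\frac{29654}{15} - -295\right) - 385} = \sqrt{\left(\frac{29654}{15} + 295\right) - 385} = \sqrt{\frac{34079}{15} - 385} = \sqrt{\frac{28304}{15}} = \frac{4 \sqrt{26535}}{15}$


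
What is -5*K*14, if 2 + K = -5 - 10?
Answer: 1190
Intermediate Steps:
K = -17 (K = -2 + (-5 - 10) = -2 - 15 = -17)
-5*K*14 = -5*(-17)*14 = 85*14 = 1190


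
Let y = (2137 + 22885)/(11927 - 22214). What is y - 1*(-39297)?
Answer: 404223217/10287 ≈ 39295.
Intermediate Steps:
y = -25022/10287 (y = 25022/(-10287) = 25022*(-1/10287) = -25022/10287 ≈ -2.4324)
y - 1*(-39297) = -25022/10287 - 1*(-39297) = -25022/10287 + 39297 = 404223217/10287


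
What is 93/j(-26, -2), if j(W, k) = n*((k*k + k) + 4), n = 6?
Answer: 31/12 ≈ 2.5833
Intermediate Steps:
j(W, k) = 24 + 6*k + 6*k² (j(W, k) = 6*((k*k + k) + 4) = 6*((k² + k) + 4) = 6*((k + k²) + 4) = 6*(4 + k + k²) = 24 + 6*k + 6*k²)
93/j(-26, -2) = 93/(24 + 6*(-2) + 6*(-2)²) = 93/(24 - 12 + 6*4) = 93/(24 - 12 + 24) = 93/36 = 93*(1/36) = 31/12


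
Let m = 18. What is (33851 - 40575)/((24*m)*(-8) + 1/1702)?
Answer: 11444248/5882111 ≈ 1.9456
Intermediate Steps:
(33851 - 40575)/((24*m)*(-8) + 1/1702) = (33851 - 40575)/((24*18)*(-8) + 1/1702) = -6724/(432*(-8) + 1/1702) = -6724/(-3456 + 1/1702) = -6724/(-5882111/1702) = -6724*(-1702/5882111) = 11444248/5882111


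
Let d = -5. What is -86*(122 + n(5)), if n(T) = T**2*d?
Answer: 258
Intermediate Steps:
n(T) = -5*T**2 (n(T) = T**2*(-5) = -5*T**2)
-86*(122 + n(5)) = -86*(122 - 5*5**2) = -86*(122 - 5*25) = -86*(122 - 125) = -86*(-3) = 258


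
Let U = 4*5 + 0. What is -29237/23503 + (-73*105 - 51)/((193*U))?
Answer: -73550992/22680395 ≈ -3.2429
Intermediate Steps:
U = 20 (U = 20 + 0 = 20)
-29237/23503 + (-73*105 - 51)/((193*U)) = -29237/23503 + (-73*105 - 51)/((193*20)) = -29237*1/23503 + (-7665 - 51)/3860 = -29237/23503 - 7716*1/3860 = -29237/23503 - 1929/965 = -73550992/22680395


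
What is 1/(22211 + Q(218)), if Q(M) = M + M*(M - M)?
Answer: 1/22429 ≈ 4.4585e-5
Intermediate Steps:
Q(M) = M (Q(M) = M + M*0 = M + 0 = M)
1/(22211 + Q(218)) = 1/(22211 + 218) = 1/22429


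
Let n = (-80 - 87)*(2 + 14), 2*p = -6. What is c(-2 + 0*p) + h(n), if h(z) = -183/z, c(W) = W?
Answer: -5161/2672 ≈ -1.9315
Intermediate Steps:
p = -3 (p = (½)*(-6) = -3)
n = -2672 (n = -167*16 = -2672)
c(-2 + 0*p) + h(n) = (-2 + 0*(-3)) - 183/(-2672) = (-2 + 0) - 183*(-1/2672) = -2 + 183/2672 = -5161/2672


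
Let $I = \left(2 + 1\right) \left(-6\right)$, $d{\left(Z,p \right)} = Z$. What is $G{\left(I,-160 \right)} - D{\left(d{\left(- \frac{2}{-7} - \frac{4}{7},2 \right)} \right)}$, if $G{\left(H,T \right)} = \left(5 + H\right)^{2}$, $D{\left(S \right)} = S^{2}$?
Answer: $\frac{8277}{49} \approx 168.92$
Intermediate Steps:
$I = -18$ ($I = 3 \left(-6\right) = -18$)
$G{\left(I,-160 \right)} - D{\left(d{\left(- \frac{2}{-7} - \frac{4}{7},2 \right)} \right)} = \left(5 - 18\right)^{2} - \left(- \frac{2}{-7} - \frac{4}{7}\right)^{2} = \left(-13\right)^{2} - \left(\left(-2\right) \left(- \frac{1}{7}\right) - \frac{4}{7}\right)^{2} = 169 - \left(\frac{2}{7} - \frac{4}{7}\right)^{2} = 169 - \left(- \frac{2}{7}\right)^{2} = 169 - \frac{4}{49} = \frac{8277}{49}$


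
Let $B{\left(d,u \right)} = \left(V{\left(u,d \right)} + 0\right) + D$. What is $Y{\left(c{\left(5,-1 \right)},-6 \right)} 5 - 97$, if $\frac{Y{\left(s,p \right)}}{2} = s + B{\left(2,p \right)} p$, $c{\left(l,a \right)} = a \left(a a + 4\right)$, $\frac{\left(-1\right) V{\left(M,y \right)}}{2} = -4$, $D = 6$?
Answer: $-987$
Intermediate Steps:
$V{\left(M,y \right)} = 8$ ($V{\left(M,y \right)} = \left(-2\right) \left(-4\right) = 8$)
$c{\left(l,a \right)} = a \left(4 + a^{2}\right)$ ($c{\left(l,a \right)} = a \left(a^{2} + 4\right) = a \left(4 + a^{2}\right)$)
$B{\left(d,u \right)} = 14$ ($B{\left(d,u \right)} = \left(8 + 0\right) + 6 = 8 + 6 = 14$)
$Y{\left(s,p \right)} = 2 s + 28 p$ ($Y{\left(s,p \right)} = 2 \left(s + 14 p\right) = 2 s + 28 p$)
$Y{\left(c{\left(5,-1 \right)},-6 \right)} 5 - 97 = \left(2 \left(- (4 + \left(-1\right)^{2})\right) + 28 \left(-6\right)\right) 5 - 97 = \left(2 \left(- (4 + 1)\right) - 168\right) 5 - 97 = \left(2 \left(\left(-1\right) 5\right) - 168\right) 5 - 97 = \left(2 \left(-5\right) - 168\right) 5 - 97 = \left(-10 - 168\right) 5 - 97 = \left(-178\right) 5 - 97 = -890 - 97 = -987$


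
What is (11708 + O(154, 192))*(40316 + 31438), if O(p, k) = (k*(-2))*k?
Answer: -4450183080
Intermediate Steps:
O(p, k) = -2*k² (O(p, k) = (-2*k)*k = -2*k²)
(11708 + O(154, 192))*(40316 + 31438) = (11708 - 2*192²)*(40316 + 31438) = (11708 - 2*36864)*71754 = (11708 - 73728)*71754 = -62020*71754 = -4450183080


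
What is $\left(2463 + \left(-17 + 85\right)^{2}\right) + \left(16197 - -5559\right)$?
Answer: $28843$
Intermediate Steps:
$\left(2463 + \left(-17 + 85\right)^{2}\right) + \left(16197 - -5559\right) = \left(2463 + 68^{2}\right) + \left(16197 + 5559\right) = \left(2463 + 4624\right) + 21756 = 7087 + 21756 = 28843$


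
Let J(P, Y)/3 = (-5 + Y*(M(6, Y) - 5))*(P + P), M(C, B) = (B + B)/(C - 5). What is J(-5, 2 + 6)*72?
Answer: -179280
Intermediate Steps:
M(C, B) = 2*B/(-5 + C) (M(C, B) = (2*B)/(-5 + C) = 2*B/(-5 + C))
J(P, Y) = 6*P*(-5 + Y*(-5 + 2*Y)) (J(P, Y) = 3*((-5 + Y*(2*Y/(-5 + 6) - 5))*(P + P)) = 3*((-5 + Y*(2*Y/1 - 5))*(2*P)) = 3*((-5 + Y*(2*Y*1 - 5))*(2*P)) = 3*((-5 + Y*(2*Y - 5))*(2*P)) = 3*((-5 + Y*(-5 + 2*Y))*(2*P)) = 3*(2*P*(-5 + Y*(-5 + 2*Y))) = 6*P*(-5 + Y*(-5 + 2*Y)))
J(-5, 2 + 6)*72 = (6*(-5)*(-5 - 5*(2 + 6) + 2*(2 + 6)**2))*72 = (6*(-5)*(-5 - 5*8 + 2*8**2))*72 = (6*(-5)*(-5 - 40 + 2*64))*72 = (6*(-5)*(-5 - 40 + 128))*72 = (6*(-5)*83)*72 = -2490*72 = -179280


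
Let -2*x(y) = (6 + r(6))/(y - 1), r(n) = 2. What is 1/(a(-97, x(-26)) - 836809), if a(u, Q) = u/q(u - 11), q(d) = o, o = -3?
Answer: -3/2510330 ≈ -1.1951e-6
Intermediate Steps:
q(d) = -3
x(y) = -4/(-1 + y) (x(y) = -(6 + 2)/(2*(y - 1)) = -4/(-1 + y))
a(u, Q) = -u/3 (a(u, Q) = u/(-3) = u*(-⅓) = -u/3)
1/(a(-97, x(-26)) - 836809) = 1/(-⅓*(-97) - 836809) = 1/(97/3 - 836809) = 1/(-2510330/3) = -3/2510330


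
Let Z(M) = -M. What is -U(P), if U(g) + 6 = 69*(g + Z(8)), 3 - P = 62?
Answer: 4629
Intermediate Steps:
P = -59 (P = 3 - 1*62 = 3 - 62 = -59)
U(g) = -558 + 69*g (U(g) = -6 + 69*(g - 1*8) = -6 + 69*(g - 8) = -6 + 69*(-8 + g) = -6 + (-552 + 69*g) = -558 + 69*g)
-U(P) = -(-558 + 69*(-59)) = -(-558 - 4071) = -1*(-4629) = 4629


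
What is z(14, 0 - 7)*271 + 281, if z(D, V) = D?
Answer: 4075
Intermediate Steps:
z(14, 0 - 7)*271 + 281 = 14*271 + 281 = 3794 + 281 = 4075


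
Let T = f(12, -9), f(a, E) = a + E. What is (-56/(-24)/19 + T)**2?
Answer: 31684/3249 ≈ 9.7519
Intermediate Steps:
f(a, E) = E + a
T = 3 (T = -9 + 12 = 3)
(-56/(-24)/19 + T)**2 = (-56/(-24)/19 + 3)**2 = (-56*(-1/24)*(1/19) + 3)**2 = ((7/3)*(1/19) + 3)**2 = (7/57 + 3)**2 = (178/57)**2 = 31684/3249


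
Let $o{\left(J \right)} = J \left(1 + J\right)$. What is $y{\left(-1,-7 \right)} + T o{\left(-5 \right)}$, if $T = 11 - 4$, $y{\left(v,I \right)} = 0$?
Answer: $140$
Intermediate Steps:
$T = 7$
$y{\left(-1,-7 \right)} + T o{\left(-5 \right)} = 0 + 7 \left(- 5 \left(1 - 5\right)\right) = 0 + 7 \left(\left(-5\right) \left(-4\right)\right) = 0 + 7 \cdot 20 = 0 + 140 = 140$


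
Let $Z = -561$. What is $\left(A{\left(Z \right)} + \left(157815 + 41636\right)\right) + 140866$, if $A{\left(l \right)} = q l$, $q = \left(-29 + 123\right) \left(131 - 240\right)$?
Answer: $6088323$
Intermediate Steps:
$q = -10246$ ($q = 94 \left(-109\right) = -10246$)
$A{\left(l \right)} = - 10246 l$
$\left(A{\left(Z \right)} + \left(157815 + 41636\right)\right) + 140866 = \left(\left(-10246\right) \left(-561\right) + \left(157815 + 41636\right)\right) + 140866 = \left(5748006 + 199451\right) + 140866 = 5947457 + 140866 = 6088323$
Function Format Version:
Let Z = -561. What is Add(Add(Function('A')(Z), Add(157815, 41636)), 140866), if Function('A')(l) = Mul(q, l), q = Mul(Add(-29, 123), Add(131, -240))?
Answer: 6088323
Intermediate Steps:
q = -10246 (q = Mul(94, -109) = -10246)
Function('A')(l) = Mul(-10246, l)
Add(Add(Function('A')(Z), Add(157815, 41636)), 140866) = Add(Add(Mul(-10246, -561), Add(157815, 41636)), 140866) = Add(Add(5748006, 199451), 140866) = Add(5947457, 140866) = 6088323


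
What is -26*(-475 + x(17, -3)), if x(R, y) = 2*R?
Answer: 11466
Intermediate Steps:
-26*(-475 + x(17, -3)) = -26*(-475 + 2*17) = -26*(-475 + 34) = -26*(-441) = 11466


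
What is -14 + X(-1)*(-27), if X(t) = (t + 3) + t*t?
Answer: -95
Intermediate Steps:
X(t) = 3 + t + t**2 (X(t) = (3 + t) + t**2 = 3 + t + t**2)
-14 + X(-1)*(-27) = -14 + (3 - 1 + (-1)**2)*(-27) = -14 + (3 - 1 + 1)*(-27) = -14 + 3*(-27) = -14 - 81 = -95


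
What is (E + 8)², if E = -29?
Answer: 441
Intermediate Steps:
(E + 8)² = (-29 + 8)² = (-21)² = 441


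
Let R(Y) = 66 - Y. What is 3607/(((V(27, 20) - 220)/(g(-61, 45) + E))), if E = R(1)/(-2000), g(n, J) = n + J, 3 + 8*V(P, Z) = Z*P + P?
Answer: 23131691/59800 ≈ 386.82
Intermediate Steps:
V(P, Z) = -3/8 + P/8 + P*Z/8 (V(P, Z) = -3/8 + (Z*P + P)/8 = -3/8 + (P*Z + P)/8 = -3/8 + (P + P*Z)/8 = -3/8 + (P/8 + P*Z/8) = -3/8 + P/8 + P*Z/8)
g(n, J) = J + n
E = -13/400 (E = (66 - 1*1)/(-2000) = (66 - 1)*(-1/2000) = 65*(-1/2000) = -13/400 ≈ -0.032500)
3607/(((V(27, 20) - 220)/(g(-61, 45) + E))) = 3607/((((-3/8 + (1/8)*27 + (1/8)*27*20) - 220)/((45 - 61) - 13/400))) = 3607/((((-3/8 + 27/8 + 135/2) - 220)/(-16 - 13/400))) = 3607/(((141/2 - 220)/(-6413/400))) = 3607/((-299/2*(-400/6413))) = 3607/(59800/6413) = 3607*(6413/59800) = 23131691/59800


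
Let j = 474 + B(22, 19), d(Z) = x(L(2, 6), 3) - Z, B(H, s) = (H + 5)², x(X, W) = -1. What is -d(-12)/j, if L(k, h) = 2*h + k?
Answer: -11/1203 ≈ -0.0091438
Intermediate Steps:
L(k, h) = k + 2*h
B(H, s) = (5 + H)²
d(Z) = -1 - Z
j = 1203 (j = 474 + (5 + 22)² = 474 + 27² = 474 + 729 = 1203)
-d(-12)/j = -(-1 - 1*(-12))/1203 = -(-1 + 12)/1203 = -11/1203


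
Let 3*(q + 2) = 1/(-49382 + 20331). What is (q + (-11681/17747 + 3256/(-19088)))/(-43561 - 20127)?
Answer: 10439453451929/235036515884106288 ≈ 4.4416e-5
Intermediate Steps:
q = -174307/87153 (q = -2 + 1/(3*(-49382 + 20331)) = -2 + (1/3)/(-29051) = -2 + (1/3)*(-1/29051) = -2 - 1/87153 = -174307/87153 ≈ -2.0000)
(q + (-11681/17747 + 3256/(-19088)))/(-43561 - 20127) = (-174307/87153 + (-11681/17747 + 3256/(-19088)))/(-43561 - 20127) = (-174307/87153 + (-11681*1/17747 + 3256*(-1/19088)))/(-63688) = (-174307/87153 + (-11681/17747 - 407/2386))*(-1/63688) = (-174307/87153 - 35093895/42344342)*(-1/63688) = -10439453451929/3690436438326*(-1/63688) = 10439453451929/235036515884106288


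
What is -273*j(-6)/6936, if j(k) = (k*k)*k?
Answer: 2457/289 ≈ 8.5017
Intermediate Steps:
j(k) = k³ (j(k) = k²*k = k³)
-273*j(-6)/6936 = -273*(-6)³/6936 = -273*(-216)*(1/6936) = 58968*(1/6936) = 2457/289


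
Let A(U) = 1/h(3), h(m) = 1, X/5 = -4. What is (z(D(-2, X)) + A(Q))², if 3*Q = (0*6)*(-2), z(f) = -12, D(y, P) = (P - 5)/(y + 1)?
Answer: 121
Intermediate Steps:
X = -20 (X = 5*(-4) = -20)
D(y, P) = (-5 + P)/(1 + y)
Q = 0 (Q = ((0*6)*(-2))/3 = (0*(-2))/3 = (⅓)*0 = 0)
A(U) = 1 (A(U) = 1/1 = 1)
(z(D(-2, X)) + A(Q))² = (-12 + 1)² = (-11)² = 121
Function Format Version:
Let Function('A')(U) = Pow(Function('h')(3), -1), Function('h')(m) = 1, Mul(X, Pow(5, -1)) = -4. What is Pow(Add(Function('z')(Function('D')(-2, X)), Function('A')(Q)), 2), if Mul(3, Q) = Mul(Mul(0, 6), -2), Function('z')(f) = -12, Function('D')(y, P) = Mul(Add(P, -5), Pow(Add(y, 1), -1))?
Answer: 121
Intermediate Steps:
X = -20 (X = Mul(5, -4) = -20)
Function('D')(y, P) = Mul(Pow(Add(1, y), -1), Add(-5, P)) (Function('D')(y, P) = Mul(Add(-5, P), Pow(Add(1, y), -1)) = Mul(Pow(Add(1, y), -1), Add(-5, P)))
Q = 0 (Q = Mul(Rational(1, 3), Mul(Mul(0, 6), -2)) = Mul(Rational(1, 3), Mul(0, -2)) = Mul(Rational(1, 3), 0) = 0)
Function('A')(U) = 1 (Function('A')(U) = Pow(1, -1) = 1)
Pow(Add(Function('z')(Function('D')(-2, X)), Function('A')(Q)), 2) = Pow(Add(-12, 1), 2) = Pow(-11, 2) = 121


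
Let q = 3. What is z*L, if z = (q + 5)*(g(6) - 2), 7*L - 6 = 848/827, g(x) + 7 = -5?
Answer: -92960/827 ≈ -112.41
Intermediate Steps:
g(x) = -12 (g(x) = -7 - 5 = -12)
L = 830/827 (L = 6/7 + (848/827)/7 = 6/7 + (848*(1/827))/7 = 6/7 + (⅐)*(848/827) = 6/7 + 848/5789 = 830/827 ≈ 1.0036)
z = -112 (z = (3 + 5)*(-12 - 2) = 8*(-14) = -112)
z*L = -112*830/827 = -92960/827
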